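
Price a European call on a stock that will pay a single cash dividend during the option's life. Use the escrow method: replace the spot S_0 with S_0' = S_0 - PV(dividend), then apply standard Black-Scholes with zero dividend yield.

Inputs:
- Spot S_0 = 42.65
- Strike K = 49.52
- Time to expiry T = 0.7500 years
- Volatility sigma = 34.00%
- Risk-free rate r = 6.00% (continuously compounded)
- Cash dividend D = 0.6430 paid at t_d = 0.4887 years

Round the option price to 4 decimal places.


PV(D) = D * exp(-r * t_d) = 0.6430 * 0.97110372 = 0.62441969
S_0' = S_0 - PV(D) = 42.6500 - 0.62441969 = 42.02558031
d1 = (ln(S_0'/K) + (r + sigma^2/2)*T) / (sigma*sqrt(T)) = -0.25725417
d2 = d1 - sigma*sqrt(T) = -0.55170281
exp(-rT) = 0.95599748
N(d1) = 0.39849128; N(d2) = 0.29057599
C = S_0' * N(d1) - K * exp(-rT) * N(d2) = 42.02558031 * 0.39849128 - 49.5200 * 0.95599748 * 0.29057599 = 2.9907

Answer: Price = 2.9907


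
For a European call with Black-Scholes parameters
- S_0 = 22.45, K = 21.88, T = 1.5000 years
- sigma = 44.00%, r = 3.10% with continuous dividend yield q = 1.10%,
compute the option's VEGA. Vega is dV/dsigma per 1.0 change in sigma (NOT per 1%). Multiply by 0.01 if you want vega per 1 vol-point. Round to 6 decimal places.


Answer: Vega = 10.065167

Derivation:
d1 = 0.3728376440; d2 = -0.1660500994
phi(d1) = 0.3721558773; exp(-qT) = 0.9836353794; exp(-rT) = 0.9545645606
Vega = S * exp(-qT) * phi(d1) * sqrt(T) = 22.4500 * 0.9836353794 * 0.3721558773 * 1.2247448714 = 10.065167


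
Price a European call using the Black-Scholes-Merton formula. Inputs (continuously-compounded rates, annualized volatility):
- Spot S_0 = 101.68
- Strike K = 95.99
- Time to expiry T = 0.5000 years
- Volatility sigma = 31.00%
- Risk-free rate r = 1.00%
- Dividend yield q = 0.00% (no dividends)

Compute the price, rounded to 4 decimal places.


Answer: Price = 12.0361

Derivation:
d1 = (ln(S/K) + (r - q + 0.5*sigma^2) * T) / (sigma * sqrt(T)) = 0.39512035
d2 = d1 - sigma * sqrt(T) = 0.17591725
exp(-rT) = 0.99501248; exp(-qT) = 1.00000000
C = S_0 * exp(-qT) * N(d1) - K * exp(-rT) * N(d2)
N(d1) = 0.65362297; N(d2) = 0.56982052
C = 101.6800 * 1.00000000 * 0.65362297 - 95.9900 * 0.99501248 * 0.56982052 = 12.0361


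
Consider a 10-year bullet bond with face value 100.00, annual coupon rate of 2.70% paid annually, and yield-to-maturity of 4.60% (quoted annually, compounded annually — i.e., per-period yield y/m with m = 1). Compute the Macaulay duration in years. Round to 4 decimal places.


Answer: Macaulay duration = 8.7826 years

Derivation:
Coupon per period c = face * coupon_rate / m = 2.700000
Periods per year m = 1; per-period yield y/m = 0.046000
Number of cashflows N = 10
Cashflows (t years, CF_t, discount factor 1/(1+y/m)^(m*t), PV):
  t = 1.0000: CF_t = 2.700000, DF = 0.956023, PV = 2.581262
  t = 2.0000: CF_t = 2.700000, DF = 0.913980, PV = 2.467746
  t = 3.0000: CF_t = 2.700000, DF = 0.873786, PV = 2.359221
  t = 4.0000: CF_t = 2.700000, DF = 0.835359, PV = 2.255470
  t = 5.0000: CF_t = 2.700000, DF = 0.798623, PV = 2.156281
  t = 6.0000: CF_t = 2.700000, DF = 0.763501, PV = 2.061454
  t = 7.0000: CF_t = 2.700000, DF = 0.729925, PV = 1.970797
  t = 8.0000: CF_t = 2.700000, DF = 0.697825, PV = 1.884127
  t = 9.0000: CF_t = 2.700000, DF = 0.667137, PV = 1.801269
  t = 10.0000: CF_t = 102.700000, DF = 0.637798, PV = 65.501855
Price P = sum_t PV_t = 85.039483
Macaulay numerator sum_t t * PV_t:
  t * PV_t at t = 1.0000: 2.581262
  t * PV_t at t = 2.0000: 4.935491
  t * PV_t at t = 3.0000: 7.077664
  t * PV_t at t = 4.0000: 9.021879
  t * PV_t at t = 5.0000: 10.781405
  t * PV_t at t = 6.0000: 12.368724
  t * PV_t at t = 7.0000: 13.795582
  t * PV_t at t = 8.0000: 15.073020
  t * PV_t at t = 9.0000: 16.211422
  t * PV_t at t = 10.0000: 655.018548
Macaulay duration D = (sum_t t * PV_t) / P = 746.864998 / 85.039483 = 8.782568


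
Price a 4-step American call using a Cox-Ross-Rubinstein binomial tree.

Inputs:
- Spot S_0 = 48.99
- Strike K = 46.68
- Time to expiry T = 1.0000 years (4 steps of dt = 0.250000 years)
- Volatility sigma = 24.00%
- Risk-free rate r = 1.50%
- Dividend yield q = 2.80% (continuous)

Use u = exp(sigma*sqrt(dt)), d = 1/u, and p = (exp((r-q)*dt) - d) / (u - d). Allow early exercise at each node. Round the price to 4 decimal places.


Answer: Price = V(0,0) = 5.5640

Derivation:
dt = T/N = 0.250000
u = exp(sigma*sqrt(dt)) = 1.127497; d = 1/u = 0.886920
p = (exp((r-q)*dt) - d) / (u - d) = 0.456549
Discount per step: exp(-r*dt) = 0.996257
Stock lattice S(k, i) with i counting down-moves:
  k=0: S(0,0) = 48.9900
  k=1: S(1,0) = 55.2361; S(1,1) = 43.4502
  k=2: S(2,0) = 62.2785; S(2,1) = 48.9900; S(2,2) = 38.5369
  k=3: S(3,0) = 70.2188; S(3,1) = 55.2361; S(3,2) = 43.4502; S(3,3) = 34.1792
  k=4: S(4,0) = 79.1715; S(4,1) = 62.2785; S(4,2) = 48.9900; S(4,3) = 38.5369; S(4,4) = 30.3142
Terminal payoffs V(N, i) = max(S_T - K, 0):
  V(4,0) = 32.491485; V(4,1) = 15.598496; V(4,2) = 2.310000; V(4,3) = 0.000000; V(4,4) = 0.000000
Backward induction: V(k, i) = exp(-r*dt) * [p * V(k+1, i) + (1-p) * V(k+1, i+1)]; then take max(V_cont, immediate exercise) for American.
  V(3,0) = exp(-r*dt) * [p*32.491485 + (1-p)*15.598496] = 23.223715; exercise = 23.538808; V(3,0) = max -> 23.538808
  V(3,1) = exp(-r*dt) * [p*15.598496 + (1-p)*2.310000] = 8.345491; exercise = 8.556071; V(3,1) = max -> 8.556071
  V(3,2) = exp(-r*dt) * [p*2.310000 + (1-p)*0.000000] = 1.050680; exercise = 0.000000; V(3,2) = max -> 1.050680
  V(3,3) = exp(-r*dt) * [p*0.000000 + (1-p)*0.000000] = 0.000000; exercise = 0.000000; V(3,3) = max -> 0.000000
  V(2,0) = exp(-r*dt) * [p*23.538808 + (1-p)*8.556071] = 15.338791; exercise = 15.598496; V(2,0) = max -> 15.598496
  V(2,1) = exp(-r*dt) * [p*8.556071 + (1-p)*1.050680] = 4.460498; exercise = 2.310000; V(2,1) = max -> 4.460498
  V(2,2) = exp(-r*dt) * [p*1.050680 + (1-p)*0.000000] = 0.477891; exercise = 0.000000; V(2,2) = max -> 0.477891
  V(1,0) = exp(-r*dt) * [p*15.598496 + (1-p)*4.460498] = 9.509807; exercise = 8.556071; V(1,0) = max -> 9.509807
  V(1,1) = exp(-r*dt) * [p*4.460498 + (1-p)*0.477891] = 2.287550; exercise = 0.000000; V(1,1) = max -> 2.287550
  V(0,0) = exp(-r*dt) * [p*9.509807 + (1-p)*2.287550] = 5.563958; exercise = 2.310000; V(0,0) = max -> 5.563958


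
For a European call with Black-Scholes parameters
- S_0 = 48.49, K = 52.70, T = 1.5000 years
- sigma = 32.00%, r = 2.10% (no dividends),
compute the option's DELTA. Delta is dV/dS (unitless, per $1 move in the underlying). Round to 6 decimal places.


d1 = 0.0638963065; d2 = -0.3280220524
phi(d1) = 0.3981287227; exp(-qT) = 1.0000000000; exp(-rT) = 0.9689909565
N(d1) = 0.5254736034
Delta = exp(-qT) * N(d1) = 1.0000000000 * 0.5254736034 = 0.525474

Answer: Delta = 0.525474


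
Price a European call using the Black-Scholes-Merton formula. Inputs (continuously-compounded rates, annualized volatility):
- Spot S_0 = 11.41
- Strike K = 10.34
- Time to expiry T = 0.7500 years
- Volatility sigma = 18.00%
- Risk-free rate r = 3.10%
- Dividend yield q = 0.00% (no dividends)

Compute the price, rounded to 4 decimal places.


Answer: Price = 1.5153

Derivation:
d1 = (ln(S/K) + (r - q + 0.5*sigma^2) * T) / (sigma * sqrt(T)) = 0.85877834
d2 = d1 - sigma * sqrt(T) = 0.70289377
exp(-rT) = 0.97701820; exp(-qT) = 1.00000000
C = S_0 * exp(-qT) * N(d1) - K * exp(-rT) * N(d2)
N(d1) = 0.80476859; N(d2) = 0.75893902
C = 11.4100 * 1.00000000 * 0.80476859 - 10.3400 * 0.97701820 * 0.75893902 = 1.5153


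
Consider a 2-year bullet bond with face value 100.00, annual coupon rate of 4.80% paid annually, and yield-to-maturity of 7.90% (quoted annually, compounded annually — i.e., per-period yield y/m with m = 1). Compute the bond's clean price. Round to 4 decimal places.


Answer: Price = 94.4643

Derivation:
Coupon per period c = face * coupon_rate / m = 4.800000
Periods per year m = 1; per-period yield y/m = 0.079000
Number of cashflows N = 2
Cashflows (t years, CF_t, discount factor 1/(1+y/m)^(m*t), PV):
  t = 1.0000: CF_t = 4.800000, DF = 0.926784, PV = 4.448563
  t = 2.0000: CF_t = 104.800000, DF = 0.858929, PV = 90.015727
Price P = sum_t PV_t = 94.464290


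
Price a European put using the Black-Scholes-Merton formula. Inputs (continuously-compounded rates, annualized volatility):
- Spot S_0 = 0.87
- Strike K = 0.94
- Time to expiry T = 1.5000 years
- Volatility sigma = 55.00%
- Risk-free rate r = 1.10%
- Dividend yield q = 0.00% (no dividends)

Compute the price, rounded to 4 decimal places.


d1 = (ln(S/K) + (r - q + 0.5*sigma^2) * T) / (sigma * sqrt(T)) = 0.24641620
d2 = d1 - sigma * sqrt(T) = -0.42719348
exp(-rT) = 0.98363538; exp(-qT) = 1.00000000
P = K * exp(-rT) * N(-d2) - S_0 * exp(-qT) * N(-d1)
N(-d1) = 0.40268003; N(-d2) = 0.66538080
P = 0.9400 * 0.98363538 * 0.66538080 - 0.8700 * 1.00000000 * 0.40268003 = 0.2649

Answer: Price = 0.2649


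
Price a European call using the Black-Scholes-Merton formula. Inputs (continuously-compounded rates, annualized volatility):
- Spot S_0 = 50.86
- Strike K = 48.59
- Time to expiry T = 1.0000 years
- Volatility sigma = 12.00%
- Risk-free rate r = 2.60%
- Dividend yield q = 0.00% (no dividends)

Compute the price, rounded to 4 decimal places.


d1 = (ln(S/K) + (r - q + 0.5*sigma^2) * T) / (sigma * sqrt(T)) = 0.65715843
d2 = d1 - sigma * sqrt(T) = 0.53715843
exp(-rT) = 0.97433509; exp(-qT) = 1.00000000
C = S_0 * exp(-qT) * N(d1) - K * exp(-rT) * N(d2)
N(d1) = 0.74446047; N(d2) = 0.70442091
C = 50.8600 * 1.00000000 * 0.74446047 - 48.5900 * 0.97433509 * 0.70442091 = 4.5139

Answer: Price = 4.5139


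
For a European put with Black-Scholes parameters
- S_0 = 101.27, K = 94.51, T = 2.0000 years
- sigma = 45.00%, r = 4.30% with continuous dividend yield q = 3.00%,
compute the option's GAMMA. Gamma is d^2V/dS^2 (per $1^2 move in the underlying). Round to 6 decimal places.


d1 = 0.4676090361; d2 = -0.1687870670
phi(d1) = 0.3576259617; exp(-qT) = 0.9417645336; exp(-rT) = 0.9175942312
Gamma = exp(-qT) * phi(d1) / (S * sigma * sqrt(T)) = 0.9417645336 * 0.3576259617 / (101.2700 * 0.4500 * 1.4142135624) = 0.005226

Answer: Gamma = 0.005226


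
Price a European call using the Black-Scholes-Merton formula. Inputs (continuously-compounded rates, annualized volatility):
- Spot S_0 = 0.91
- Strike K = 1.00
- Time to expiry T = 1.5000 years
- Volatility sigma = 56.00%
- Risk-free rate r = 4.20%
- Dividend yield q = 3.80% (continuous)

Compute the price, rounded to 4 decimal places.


Answer: Price = 0.2036

Derivation:
d1 = (ln(S/K) + (r - q + 0.5*sigma^2) * T) / (sigma * sqrt(T)) = 0.21416898
d2 = d1 - sigma * sqrt(T) = -0.47168815
exp(-rT) = 0.93894347; exp(-qT) = 0.94459407
C = S_0 * exp(-qT) * N(d1) - K * exp(-rT) * N(d2)
N(d1) = 0.58479236; N(d2) = 0.31857470
C = 0.9100 * 0.94459407 * 0.58479236 - 1.0000 * 0.93894347 * 0.31857470 = 0.2036


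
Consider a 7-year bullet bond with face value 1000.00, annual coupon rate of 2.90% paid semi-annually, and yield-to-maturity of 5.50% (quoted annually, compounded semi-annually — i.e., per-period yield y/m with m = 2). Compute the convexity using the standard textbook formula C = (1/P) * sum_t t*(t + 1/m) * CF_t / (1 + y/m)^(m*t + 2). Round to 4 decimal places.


Coupon per period c = face * coupon_rate / m = 14.500000
Periods per year m = 2; per-period yield y/m = 0.027500
Number of cashflows N = 14
Cashflows (t years, CF_t, discount factor 1/(1+y/m)^(m*t), PV):
  t = 0.5000: CF_t = 14.500000, DF = 0.973236, PV = 14.111922
  t = 1.0000: CF_t = 14.500000, DF = 0.947188, PV = 13.734231
  t = 1.5000: CF_t = 14.500000, DF = 0.921838, PV = 13.366648
  t = 2.0000: CF_t = 14.500000, DF = 0.897166, PV = 13.008903
  t = 2.5000: CF_t = 14.500000, DF = 0.873154, PV = 12.660733
  t = 3.0000: CF_t = 14.500000, DF = 0.849785, PV = 12.321881
  t = 3.5000: CF_t = 14.500000, DF = 0.827041, PV = 11.992099
  t = 4.0000: CF_t = 14.500000, DF = 0.804906, PV = 11.671142
  t = 4.5000: CF_t = 14.500000, DF = 0.783364, PV = 11.358776
  t = 5.0000: CF_t = 14.500000, DF = 0.762398, PV = 11.054770
  t = 5.5000: CF_t = 14.500000, DF = 0.741993, PV = 10.758900
  t = 6.0000: CF_t = 14.500000, DF = 0.722134, PV = 10.470949
  t = 6.5000: CF_t = 14.500000, DF = 0.702807, PV = 10.190704
  t = 7.0000: CF_t = 1014.500000, DF = 0.683997, PV = 693.915237
Price P = sum_t PV_t = 850.616894
Convexity numerator sum_t t*(t + 1/m) * CF_t / (1+y/m)^(m*t + 2):
  t = 0.5000: term = 6.683324
  t = 1.0000: term = 19.513355
  t = 1.5000: term = 37.982199
  t = 2.0000: term = 61.609406
  t = 2.5000: term = 89.940739
  t = 3.0000: term = 122.546992
  t = 3.5000: term = 159.022861
  t = 4.0000: term = 198.985853
  t = 4.5000: term = 242.075247
  t = 5.0000: term = 287.951092
  t = 5.5000: term = 336.293246
  t = 6.0000: term = 386.800460
  t = 6.5000: term = 439.189492
  t = 7.0000: term = 34506.591773
Convexity = (1/P) * sum = 36895.186039 / 850.616894 = 43.374622

Answer: Convexity = 43.3746


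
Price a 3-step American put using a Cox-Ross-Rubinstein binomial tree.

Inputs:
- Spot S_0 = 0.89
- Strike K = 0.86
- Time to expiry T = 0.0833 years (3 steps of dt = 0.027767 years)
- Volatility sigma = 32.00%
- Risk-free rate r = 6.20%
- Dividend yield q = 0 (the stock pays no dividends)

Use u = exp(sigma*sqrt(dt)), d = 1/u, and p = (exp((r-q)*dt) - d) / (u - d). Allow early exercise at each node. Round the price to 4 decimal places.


dt = T/N = 0.027767
u = exp(sigma*sqrt(dt)) = 1.054770; d = 1/u = 0.948074
p = (exp((r-q)*dt) - d) / (u - d) = 0.502821
Discount per step: exp(-r*dt) = 0.998280
Stock lattice S(k, i) with i counting down-moves:
  k=0: S(0,0) = 0.8900
  k=1: S(1,0) = 0.9387; S(1,1) = 0.8438
  k=2: S(2,0) = 0.9902; S(2,1) = 0.8900; S(2,2) = 0.8000
  k=3: S(3,0) = 1.0444; S(3,1) = 0.9387; S(3,2) = 0.8438; S(3,3) = 0.7584
Terminal payoffs V(N, i) = max(K - S_T, 0):
  V(3,0) = 0.000000; V(3,1) = 0.000000; V(3,2) = 0.016214; V(3,3) = 0.101568
Backward induction: V(k, i) = exp(-r*dt) * [p * V(k+1, i) + (1-p) * V(k+1, i+1)]; then take max(V_cont, immediate exercise) for American.
  V(2,0) = exp(-r*dt) * [p*0.000000 + (1-p)*0.000000] = 0.000000; exercise = 0.000000; V(2,0) = max -> 0.000000
  V(2,1) = exp(-r*dt) * [p*0.000000 + (1-p)*0.016214] = 0.008047; exercise = 0.000000; V(2,1) = max -> 0.008047
  V(2,2) = exp(-r*dt) * [p*0.016214 + (1-p)*0.101568] = 0.058549; exercise = 0.060028; V(2,2) = max -> 0.060028
  V(1,0) = exp(-r*dt) * [p*0.000000 + (1-p)*0.008047] = 0.003994; exercise = 0.000000; V(1,0) = max -> 0.003994
  V(1,1) = exp(-r*dt) * [p*0.008047 + (1-p)*0.060028] = 0.033833; exercise = 0.016214; V(1,1) = max -> 0.033833
  V(0,0) = exp(-r*dt) * [p*0.003994 + (1-p)*0.033833] = 0.018797; exercise = 0.000000; V(0,0) = max -> 0.018797

Answer: Price = V(0,0) = 0.0188


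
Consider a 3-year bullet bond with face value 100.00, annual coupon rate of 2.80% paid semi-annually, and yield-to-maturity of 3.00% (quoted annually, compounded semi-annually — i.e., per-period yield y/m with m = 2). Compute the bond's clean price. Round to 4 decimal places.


Coupon per period c = face * coupon_rate / m = 1.400000
Periods per year m = 2; per-period yield y/m = 0.015000
Number of cashflows N = 6
Cashflows (t years, CF_t, discount factor 1/(1+y/m)^(m*t), PV):
  t = 0.5000: CF_t = 1.400000, DF = 0.985222, PV = 1.379310
  t = 1.0000: CF_t = 1.400000, DF = 0.970662, PV = 1.358926
  t = 1.5000: CF_t = 1.400000, DF = 0.956317, PV = 1.338844
  t = 2.0000: CF_t = 1.400000, DF = 0.942184, PV = 1.319058
  t = 2.5000: CF_t = 1.400000, DF = 0.928260, PV = 1.299564
  t = 3.0000: CF_t = 101.400000, DF = 0.914542, PV = 92.734578
Price P = sum_t PV_t = 99.430281

Answer: Price = 99.4303


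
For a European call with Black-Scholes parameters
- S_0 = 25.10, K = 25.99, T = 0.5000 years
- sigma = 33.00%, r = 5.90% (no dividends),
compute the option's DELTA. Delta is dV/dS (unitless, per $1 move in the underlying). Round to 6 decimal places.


Answer: Delta = 0.537354

Derivation:
d1 = 0.0937709194; d2 = -0.1395743184
phi(d1) = 0.3971921836; exp(-qT) = 1.0000000000; exp(-rT) = 0.9709308776
N(d1) = 0.5373544336
Delta = exp(-qT) * N(d1) = 1.0000000000 * 0.5373544336 = 0.537354


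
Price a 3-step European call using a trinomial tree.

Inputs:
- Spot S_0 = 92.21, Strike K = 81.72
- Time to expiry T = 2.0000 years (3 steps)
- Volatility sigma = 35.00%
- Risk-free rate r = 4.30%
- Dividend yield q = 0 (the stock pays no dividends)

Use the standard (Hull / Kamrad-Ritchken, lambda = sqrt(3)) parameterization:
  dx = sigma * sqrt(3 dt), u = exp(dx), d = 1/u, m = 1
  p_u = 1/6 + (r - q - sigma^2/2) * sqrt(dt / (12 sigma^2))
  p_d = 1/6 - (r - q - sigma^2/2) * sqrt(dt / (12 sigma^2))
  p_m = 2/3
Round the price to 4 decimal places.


Answer: Price = V(0,0) = 26.2449

Derivation:
dt = T/N = 0.666667; dx = sigma*sqrt(3*dt) = 0.494975
u = exp(dx) = 1.640457; d = 1/u = 0.609586
p_u = 0.154376, p_m = 0.666667, p_d = 0.178957
Discount per step: exp(-r*dt) = 0.971740
Stock lattice S(k, j) with j the centered position index:
  k=0: S(0,+0) = 92.2100
  k=1: S(1,-1) = 56.2100; S(1,+0) = 92.2100; S(1,+1) = 151.2665
  k=2: S(2,-2) = 34.2648; S(2,-1) = 56.2100; S(2,+0) = 92.2100; S(2,+1) = 151.2665; S(2,+2) = 248.1462
  k=3: S(3,-3) = 20.8874; S(3,-2) = 34.2648; S(3,-1) = 56.2100; S(3,+0) = 92.2100; S(3,+1) = 151.2665; S(3,+2) = 248.1462; S(3,+3) = 407.0731
Terminal payoffs V(N, j) = max(S_T - K, 0):
  V(3,-3) = 0.000000; V(3,-2) = 0.000000; V(3,-1) = 0.000000; V(3,+0) = 10.490000; V(3,+1) = 69.546523; V(3,+2) = 166.426197; V(3,+3) = 325.353120
Backward induction: V(k, j) = exp(-r*dt) * [p_u * V(k+1, j+1) + p_m * V(k+1, j) + p_d * V(k+1, j-1)]
  V(2,-2) = exp(-r*dt) * [p_u*0.000000 + p_m*0.000000 + p_d*0.000000] = 0.000000
  V(2,-1) = exp(-r*dt) * [p_u*10.490000 + p_m*0.000000 + p_d*0.000000] = 1.573645
  V(2,+0) = exp(-r*dt) * [p_u*69.546523 + p_m*10.490000 + p_d*0.000000] = 17.228645
  V(2,+1) = exp(-r*dt) * [p_u*166.426197 + p_m*69.546523 + p_d*10.490000] = 71.844548
  V(2,+2) = exp(-r*dt) * [p_u*325.353120 + p_m*166.426197 + p_d*69.546523] = 168.716950
  V(1,-1) = exp(-r*dt) * [p_u*17.228645 + p_m*1.573645 + p_d*0.000000] = 3.603985
  V(1,+0) = exp(-r*dt) * [p_u*71.844548 + p_m*17.228645 + p_d*1.573645] = 22.212513
  V(1,+1) = exp(-r*dt) * [p_u*168.716950 + p_m*71.844548 + p_d*17.228645] = 74.848763
  V(0,+0) = exp(-r*dt) * [p_u*74.848763 + p_m*22.212513 + p_d*3.603985] = 26.244946


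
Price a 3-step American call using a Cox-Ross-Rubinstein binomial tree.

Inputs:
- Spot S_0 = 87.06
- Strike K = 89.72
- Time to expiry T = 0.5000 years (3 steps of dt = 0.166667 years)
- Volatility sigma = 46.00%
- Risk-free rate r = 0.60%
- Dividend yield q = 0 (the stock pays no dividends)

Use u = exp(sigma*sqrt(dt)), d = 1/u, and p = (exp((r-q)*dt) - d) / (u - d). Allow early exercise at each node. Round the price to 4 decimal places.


dt = T/N = 0.166667
u = exp(sigma*sqrt(dt)) = 1.206585; d = 1/u = 0.828785
p = (exp((r-q)*dt) - d) / (u - d) = 0.455837
Discount per step: exp(-r*dt) = 0.999000
Stock lattice S(k, i) with i counting down-moves:
  k=0: S(0,0) = 87.0600
  k=1: S(1,0) = 105.0453; S(1,1) = 72.1540
  k=2: S(2,0) = 126.7461; S(2,1) = 87.0600; S(2,2) = 59.8002
  k=3: S(3,0) = 152.9300; S(3,1) = 105.0453; S(3,2) = 72.1540; S(3,3) = 49.5615
Terminal payoffs V(N, i) = max(S_T - K, 0):
  V(3,0) = 63.209981; V(3,1) = 15.325307; V(3,2) = 0.000000; V(3,3) = 0.000000
Backward induction: V(k, i) = exp(-r*dt) * [p * V(k+1, i) + (1-p) * V(k+1, i+1)]; then take max(V_cont, immediate exercise) for American.
  V(2,0) = exp(-r*dt) * [p*63.209981 + (1-p)*15.325307] = 37.115787; exercise = 37.026111; V(2,0) = max -> 37.115787
  V(2,1) = exp(-r*dt) * [p*15.325307 + (1-p)*0.000000] = 6.978862; exercise = 0.000000; V(2,1) = max -> 6.978862
  V(2,2) = exp(-r*dt) * [p*0.000000 + (1-p)*0.000000] = 0.000000; exercise = 0.000000; V(2,2) = max -> 0.000000
  V(1,0) = exp(-r*dt) * [p*37.115787 + (1-p)*6.978862] = 20.695686; exercise = 15.325307; V(1,0) = max -> 20.695686
  V(1,1) = exp(-r*dt) * [p*6.978862 + (1-p)*0.000000] = 3.178045; exercise = 0.000000; V(1,1) = max -> 3.178045
  V(0,0) = exp(-r*dt) * [p*20.695686 + (1-p)*3.178045] = 11.152079; exercise = 0.000000; V(0,0) = max -> 11.152079

Answer: Price = V(0,0) = 11.1521


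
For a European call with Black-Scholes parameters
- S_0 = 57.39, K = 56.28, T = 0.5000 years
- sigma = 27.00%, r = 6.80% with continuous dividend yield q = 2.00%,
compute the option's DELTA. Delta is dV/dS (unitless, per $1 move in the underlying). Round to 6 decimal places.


Answer: Delta = 0.620592

Derivation:
d1 = 0.3234664678; d2 = 0.1325476369
phi(d1) = 0.3786080374; exp(-qT) = 0.9900498337; exp(-rT) = 0.9665715046
N(d1) = 0.6268290007
Delta = exp(-qT) * N(d1) = 0.9900498337 * 0.6268290007 = 0.620592


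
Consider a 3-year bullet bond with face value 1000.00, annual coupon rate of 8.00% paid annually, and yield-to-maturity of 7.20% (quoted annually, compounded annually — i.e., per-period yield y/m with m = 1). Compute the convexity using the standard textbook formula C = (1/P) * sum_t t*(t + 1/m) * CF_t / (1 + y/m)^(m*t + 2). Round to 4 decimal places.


Coupon per period c = face * coupon_rate / m = 80.000000
Periods per year m = 1; per-period yield y/m = 0.072000
Number of cashflows N = 3
Cashflows (t years, CF_t, discount factor 1/(1+y/m)^(m*t), PV):
  t = 1.0000: CF_t = 80.000000, DF = 0.932836, PV = 74.626866
  t = 2.0000: CF_t = 80.000000, DF = 0.870183, PV = 69.614613
  t = 3.0000: CF_t = 1080.000000, DF = 0.811738, PV = 876.676569
Price P = sum_t PV_t = 1020.918048
Convexity numerator sum_t t*(t + 1/m) * CF_t / (1+y/m)^(m*t + 2):
  t = 1.0000: term = 129.878010
  t = 2.0000: term = 363.464581
  t = 3.0000: term = 9154.425080
Convexity = (1/P) * sum = 9647.767671 / 1020.918048 = 9.450090

Answer: Convexity = 9.4501


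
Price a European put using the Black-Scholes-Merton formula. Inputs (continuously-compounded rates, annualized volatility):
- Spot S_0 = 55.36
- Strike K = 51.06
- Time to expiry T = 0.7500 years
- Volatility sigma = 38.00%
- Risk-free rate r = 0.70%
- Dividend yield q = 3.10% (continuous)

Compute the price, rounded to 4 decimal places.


d1 = (ln(S/K) + (r - q + 0.5*sigma^2) * T) / (sigma * sqrt(T)) = 0.35554415
d2 = d1 - sigma * sqrt(T) = 0.02645449
exp(-rT) = 0.99476376; exp(-qT) = 0.97701820
P = K * exp(-rT) * N(-d2) - S_0 * exp(-qT) * N(-d1)
N(-d1) = 0.36109099; N(-d2) = 0.48944742
P = 51.0600 * 0.99476376 * 0.48944742 - 55.3600 * 0.97701820 * 0.36109099 = 5.3297

Answer: Price = 5.3297


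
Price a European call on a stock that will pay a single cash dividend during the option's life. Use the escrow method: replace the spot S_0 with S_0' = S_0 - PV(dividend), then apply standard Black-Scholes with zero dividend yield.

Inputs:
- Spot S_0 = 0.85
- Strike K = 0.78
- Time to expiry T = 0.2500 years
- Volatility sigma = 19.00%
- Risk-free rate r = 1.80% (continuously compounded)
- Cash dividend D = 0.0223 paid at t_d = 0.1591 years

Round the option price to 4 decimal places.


Answer: Price = 0.0626

Derivation:
PV(D) = D * exp(-r * t_d) = 0.0223 * 0.99714030 = 0.02223623
S_0' = S_0 - PV(D) = 0.8500 - 0.02223623 = 0.82776377
d1 = (ln(S_0'/K) + (r + sigma^2/2)*T) / (sigma*sqrt(T)) = 0.72048836
d2 = d1 - sigma*sqrt(T) = 0.62548836
exp(-rT) = 0.99551011
N(d1) = 0.76438782; N(d2) = 0.73417471
C = S_0' * N(d1) - K * exp(-rT) * N(d2) = 0.82776377 * 0.76438782 - 0.7800 * 0.99551011 * 0.73417471 = 0.0626


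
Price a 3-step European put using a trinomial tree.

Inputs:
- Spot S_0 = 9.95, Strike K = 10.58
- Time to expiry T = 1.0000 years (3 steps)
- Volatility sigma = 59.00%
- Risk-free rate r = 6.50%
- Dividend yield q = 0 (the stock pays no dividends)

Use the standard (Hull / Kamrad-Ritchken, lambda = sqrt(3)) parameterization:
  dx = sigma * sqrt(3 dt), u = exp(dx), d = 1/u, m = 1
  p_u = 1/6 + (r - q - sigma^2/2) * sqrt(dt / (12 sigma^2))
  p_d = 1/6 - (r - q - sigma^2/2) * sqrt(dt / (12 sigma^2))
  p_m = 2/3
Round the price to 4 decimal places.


Answer: Price = V(0,0) = 2.1771

Derivation:
dt = T/N = 0.333333; dx = sigma*sqrt(3*dt) = 0.590000
u = exp(dx) = 1.803988; d = 1/u = 0.554327
p_u = 0.135862, p_m = 0.666667, p_d = 0.197472
Discount per step: exp(-r*dt) = 0.978566
Stock lattice S(k, j) with j the centered position index:
  k=0: S(0,+0) = 9.9500
  k=1: S(1,-1) = 5.5156; S(1,+0) = 9.9500; S(1,+1) = 17.9497
  k=2: S(2,-2) = 3.0574; S(2,-1) = 5.5156; S(2,+0) = 9.9500; S(2,+1) = 17.9497; S(2,+2) = 32.3810
  k=3: S(3,-3) = 1.6948; S(3,-2) = 3.0574; S(3,-1) = 5.5156; S(3,+0) = 9.9500; S(3,+1) = 17.9497; S(3,+2) = 32.3810; S(3,+3) = 58.4150
Terminal payoffs V(N, j) = max(K - S_T, 0):
  V(3,-3) = 8.885187; V(3,-2) = 7.522577; V(3,-1) = 5.064444; V(3,+0) = 0.630000; V(3,+1) = 0.000000; V(3,+2) = 0.000000; V(3,+3) = 0.000000
Backward induction: V(k, j) = exp(-r*dt) * [p_u * V(k+1, j+1) + p_m * V(k+1, j) + p_d * V(k+1, j-1)]
  V(2,-2) = exp(-r*dt) * [p_u*5.064444 + p_m*7.522577 + p_d*8.885187] = 7.297842
  V(2,-1) = exp(-r*dt) * [p_u*0.630000 + p_m*5.064444 + p_d*7.522577] = 4.841344
  V(2,+0) = exp(-r*dt) * [p_u*0.000000 + p_m*0.630000 + p_d*5.064444] = 1.389647
  V(2,+1) = exp(-r*dt) * [p_u*0.000000 + p_m*0.000000 + p_d*0.630000] = 0.121741
  V(2,+2) = exp(-r*dt) * [p_u*0.000000 + p_m*0.000000 + p_d*0.000000] = 0.000000
  V(1,-1) = exp(-r*dt) * [p_u*1.389647 + p_m*4.841344 + p_d*7.297842] = 4.753367
  V(1,+0) = exp(-r*dt) * [p_u*0.121741 + p_m*1.389647 + p_d*4.841344] = 1.858297
  V(1,+1) = exp(-r*dt) * [p_u*0.000000 + p_m*0.121741 + p_d*1.389647] = 0.347955
  V(0,+0) = exp(-r*dt) * [p_u*0.347955 + p_m*1.858297 + p_d*4.753367] = 2.177109


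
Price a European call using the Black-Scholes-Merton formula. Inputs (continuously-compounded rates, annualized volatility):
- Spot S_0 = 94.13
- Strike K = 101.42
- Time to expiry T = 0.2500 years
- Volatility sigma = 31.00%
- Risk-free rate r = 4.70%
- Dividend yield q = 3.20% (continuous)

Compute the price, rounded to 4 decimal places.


Answer: Price = 3.1650

Derivation:
d1 = (ln(S/K) + (r - q + 0.5*sigma^2) * T) / (sigma * sqrt(T)) = -0.37955487
d2 = d1 - sigma * sqrt(T) = -0.53455487
exp(-rT) = 0.98831876; exp(-qT) = 0.99203191
C = S_0 * exp(-qT) * N(d1) - K * exp(-rT) * N(d2)
N(d1) = 0.35213793; N(d2) = 0.29647885
C = 94.1300 * 0.99203191 * 0.35213793 - 101.4200 * 0.98831876 * 0.29647885 = 3.1650


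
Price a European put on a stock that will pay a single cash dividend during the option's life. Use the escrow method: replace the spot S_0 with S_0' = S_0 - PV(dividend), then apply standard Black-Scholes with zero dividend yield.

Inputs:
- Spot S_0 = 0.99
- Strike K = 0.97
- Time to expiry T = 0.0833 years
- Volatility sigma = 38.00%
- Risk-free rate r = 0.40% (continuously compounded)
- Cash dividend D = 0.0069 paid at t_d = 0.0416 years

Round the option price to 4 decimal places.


Answer: Price = 0.0363

Derivation:
PV(D) = D * exp(-r * t_d) = 0.0069 * 0.99983361 = 0.00689885
S_0' = S_0 - PV(D) = 0.9900 - 0.00689885 = 0.98310115
d1 = (ln(S_0'/K) + (r + sigma^2/2)*T) / (sigma*sqrt(T)) = 0.18020033
d2 = d1 - sigma*sqrt(T) = 0.07052572
exp(-rT) = 0.99966686
N(-d1) = 0.42849765; N(-d2) = 0.47188762
P = K * exp(-rT) * N(-d2) - S_0' * N(-d1) = 0.9700 * 0.99966686 * 0.47188762 - 0.98310115 * 0.42849765 = 0.0363


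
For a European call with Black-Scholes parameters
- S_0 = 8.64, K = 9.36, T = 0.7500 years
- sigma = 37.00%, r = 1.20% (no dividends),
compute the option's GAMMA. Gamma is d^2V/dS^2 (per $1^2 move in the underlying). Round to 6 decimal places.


d1 = -0.0614962538; d2 = -0.3819256532
phi(d1) = 0.3981886353; exp(-qT) = 1.0000000000; exp(-rT) = 0.9910403788
Gamma = exp(-qT) * phi(d1) / (S * sigma * sqrt(T)) = 1.0000000000 * 0.3981886353 / (8.6400 * 0.3700 * 0.8660254038) = 0.143828

Answer: Gamma = 0.143828


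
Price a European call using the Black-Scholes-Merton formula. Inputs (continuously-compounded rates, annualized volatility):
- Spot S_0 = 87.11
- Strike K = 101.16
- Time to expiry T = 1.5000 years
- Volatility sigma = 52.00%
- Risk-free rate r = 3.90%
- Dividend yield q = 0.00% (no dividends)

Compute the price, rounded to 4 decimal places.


d1 = (ln(S/K) + (r - q + 0.5*sigma^2) * T) / (sigma * sqrt(T)) = 0.17549694
d2 = d1 - sigma * sqrt(T) = -0.46137040
exp(-rT) = 0.94317824; exp(-qT) = 1.00000000
C = S_0 * exp(-qT) * N(d1) - K * exp(-rT) * N(d2)
N(d1) = 0.56965541; N(d2) = 0.32226644
C = 87.1100 * 1.00000000 * 0.56965541 - 101.1600 * 0.94317824 * 0.32226644 = 18.8746

Answer: Price = 18.8746


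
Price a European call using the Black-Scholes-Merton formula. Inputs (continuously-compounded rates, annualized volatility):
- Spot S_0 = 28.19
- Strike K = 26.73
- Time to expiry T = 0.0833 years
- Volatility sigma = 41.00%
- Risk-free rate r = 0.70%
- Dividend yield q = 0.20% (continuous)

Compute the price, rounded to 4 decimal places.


d1 = (ln(S/K) + (r - q + 0.5*sigma^2) * T) / (sigma * sqrt(T)) = 0.51210206
d2 = d1 - sigma * sqrt(T) = 0.39376893
exp(-rT) = 0.99941707; exp(-qT) = 0.99983341
C = S_0 * exp(-qT) * N(d1) - K * exp(-rT) * N(d2)
N(d1) = 0.69571021; N(d2) = 0.65312418
C = 28.1900 * 0.99983341 * 0.69571021 - 26.7300 * 0.99941707 * 0.65312418 = 2.1610

Answer: Price = 2.1610


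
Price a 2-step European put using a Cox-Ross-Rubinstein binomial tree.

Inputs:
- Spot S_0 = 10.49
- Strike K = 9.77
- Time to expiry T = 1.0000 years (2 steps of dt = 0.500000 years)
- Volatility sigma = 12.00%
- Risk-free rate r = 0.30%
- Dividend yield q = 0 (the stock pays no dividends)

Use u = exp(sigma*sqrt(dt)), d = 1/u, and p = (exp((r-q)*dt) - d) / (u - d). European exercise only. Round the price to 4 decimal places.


Answer: Price = V(0,0) = 0.2401

Derivation:
dt = T/N = 0.500000
u = exp(sigma*sqrt(dt)) = 1.088557; d = 1/u = 0.918647
p = (exp((r-q)*dt) - d) / (u - d) = 0.487634
Discount per step: exp(-r*dt) = 0.998501
Stock lattice S(k, i) with i counting down-moves:
  k=0: S(0,0) = 10.4900
  k=1: S(1,0) = 11.4190; S(1,1) = 9.6366
  k=2: S(2,0) = 12.4302; S(2,1) = 10.4900; S(2,2) = 8.8526
Terminal payoffs V(N, i) = max(K - S_T, 0):
  V(2,0) = 0.000000; V(2,1) = 0.000000; V(2,2) = 0.917350
Backward induction: V(k, i) = exp(-r*dt) * [p * V(k+1, i) + (1-p) * V(k+1, i+1)].
  V(1,0) = exp(-r*dt) * [p*0.000000 + (1-p)*0.000000] = 0.000000
  V(1,1) = exp(-r*dt) * [p*0.000000 + (1-p)*0.917350] = 0.469314
  V(0,0) = exp(-r*dt) * [p*0.000000 + (1-p)*0.469314] = 0.240100


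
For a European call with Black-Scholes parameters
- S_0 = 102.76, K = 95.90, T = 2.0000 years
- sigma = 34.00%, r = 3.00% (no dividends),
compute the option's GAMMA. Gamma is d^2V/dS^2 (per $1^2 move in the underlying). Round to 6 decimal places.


Answer: Gamma = 0.007093

Derivation:
d1 = 0.5088885085; d2 = 0.0280558973
phi(d1) = 0.3504902851; exp(-qT) = 1.0000000000; exp(-rT) = 0.9417645336
Gamma = exp(-qT) * phi(d1) / (S * sigma * sqrt(T)) = 1.0000000000 * 0.3504902851 / (102.7600 * 0.3400 * 1.4142135624) = 0.007093


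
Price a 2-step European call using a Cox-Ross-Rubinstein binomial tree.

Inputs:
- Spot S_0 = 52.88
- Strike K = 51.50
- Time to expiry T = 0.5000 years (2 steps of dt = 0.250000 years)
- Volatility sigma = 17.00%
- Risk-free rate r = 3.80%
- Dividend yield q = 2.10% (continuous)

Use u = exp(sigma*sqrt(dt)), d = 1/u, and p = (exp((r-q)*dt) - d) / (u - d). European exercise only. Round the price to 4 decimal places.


Answer: Price = V(0,0) = 3.4608

Derivation:
dt = T/N = 0.250000
u = exp(sigma*sqrt(dt)) = 1.088717; d = 1/u = 0.918512
p = (exp((r-q)*dt) - d) / (u - d) = 0.503786
Discount per step: exp(-r*dt) = 0.990545
Stock lattice S(k, i) with i counting down-moves:
  k=0: S(0,0) = 52.8800
  k=1: S(1,0) = 57.5714; S(1,1) = 48.5709
  k=2: S(2,0) = 62.6789; S(2,1) = 52.8800; S(2,2) = 44.6130
Terminal payoffs V(N, i) = max(S_T - K, 0):
  V(2,0) = 11.178921; V(2,1) = 1.380000; V(2,2) = 0.000000
Backward induction: V(k, i) = exp(-r*dt) * [p * V(k+1, i) + (1-p) * V(k+1, i+1)].
  V(1,0) = exp(-r*dt) * [p*11.178921 + (1-p)*1.380000] = 6.256834
  V(1,1) = exp(-r*dt) * [p*1.380000 + (1-p)*0.000000] = 0.688651
  V(0,0) = exp(-r*dt) * [p*6.256834 + (1-p)*0.688651] = 3.460789


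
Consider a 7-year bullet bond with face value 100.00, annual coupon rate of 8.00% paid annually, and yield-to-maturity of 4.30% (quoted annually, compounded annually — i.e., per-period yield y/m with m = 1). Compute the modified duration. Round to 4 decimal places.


Answer: Modified duration = 5.5287

Derivation:
Coupon per period c = face * coupon_rate / m = 8.000000
Periods per year m = 1; per-period yield y/m = 0.043000
Number of cashflows N = 7
Cashflows (t years, CF_t, discount factor 1/(1+y/m)^(m*t), PV):
  t = 1.0000: CF_t = 8.000000, DF = 0.958773, PV = 7.670182
  t = 2.0000: CF_t = 8.000000, DF = 0.919245, PV = 7.353962
  t = 3.0000: CF_t = 8.000000, DF = 0.881347, PV = 7.050778
  t = 4.0000: CF_t = 8.000000, DF = 0.845012, PV = 6.760094
  t = 5.0000: CF_t = 8.000000, DF = 0.810174, PV = 6.481394
  t = 6.0000: CF_t = 8.000000, DF = 0.776773, PV = 6.214184
  t = 7.0000: CF_t = 108.000000, DF = 0.744749, PV = 80.432876
Price P = sum_t PV_t = 121.963471
First compute Macaulay numerator sum_t t * PV_t:
  t * PV_t at t = 1.0000: 7.670182
  t * PV_t at t = 2.0000: 14.707924
  t * PV_t at t = 3.0000: 21.152335
  t * PV_t at t = 4.0000: 27.040377
  t * PV_t at t = 5.0000: 32.406972
  t * PV_t at t = 6.0000: 37.285106
  t * PV_t at t = 7.0000: 563.030130
Macaulay duration D = 703.293026 / 121.963471 = 5.766424
Modified duration = D / (1 + y/m) = 5.766424 / (1 + 0.043000) = 5.528690


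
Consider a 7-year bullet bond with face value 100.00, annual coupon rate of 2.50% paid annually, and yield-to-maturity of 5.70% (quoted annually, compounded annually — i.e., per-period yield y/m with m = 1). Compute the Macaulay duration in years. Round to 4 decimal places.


Answer: Macaulay duration = 6.4455 years

Derivation:
Coupon per period c = face * coupon_rate / m = 2.500000
Periods per year m = 1; per-period yield y/m = 0.057000
Number of cashflows N = 7
Cashflows (t years, CF_t, discount factor 1/(1+y/m)^(m*t), PV):
  t = 1.0000: CF_t = 2.500000, DF = 0.946074, PV = 2.365184
  t = 2.0000: CF_t = 2.500000, DF = 0.895056, PV = 2.237639
  t = 3.0000: CF_t = 2.500000, DF = 0.846789, PV = 2.116972
  t = 4.0000: CF_t = 2.500000, DF = 0.801125, PV = 2.002811
  t = 5.0000: CF_t = 2.500000, DF = 0.757923, PV = 1.894807
  t = 6.0000: CF_t = 2.500000, DF = 0.717051, PV = 1.792628
  t = 7.0000: CF_t = 102.500000, DF = 0.678383, PV = 69.534279
Price P = sum_t PV_t = 81.944320
Macaulay numerator sum_t t * PV_t:
  t * PV_t at t = 1.0000: 2.365184
  t * PV_t at t = 2.0000: 4.475278
  t * PV_t at t = 3.0000: 6.350915
  t * PV_t at t = 4.0000: 8.011246
  t * PV_t at t = 5.0000: 9.474037
  t * PV_t at t = 6.0000: 10.755766
  t * PV_t at t = 7.0000: 486.739951
Macaulay duration D = (sum_t t * PV_t) / P = 528.172377 / 81.944320 = 6.445503


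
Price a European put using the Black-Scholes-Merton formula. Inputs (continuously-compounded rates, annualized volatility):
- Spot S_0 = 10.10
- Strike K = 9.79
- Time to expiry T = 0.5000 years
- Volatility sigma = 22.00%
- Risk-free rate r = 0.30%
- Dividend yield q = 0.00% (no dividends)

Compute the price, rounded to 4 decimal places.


Answer: Price = 0.4673

Derivation:
d1 = (ln(S/K) + (r - q + 0.5*sigma^2) * T) / (sigma * sqrt(T)) = 0.28781796
d2 = d1 - sigma * sqrt(T) = 0.13225447
exp(-rT) = 0.99850112; exp(-qT) = 1.00000000
P = K * exp(-rT) * N(-d2) - S_0 * exp(-qT) * N(-d1)
N(-d1) = 0.38674304; N(-d2) = 0.44739151
P = 9.7900 * 0.99850112 * 0.44739151 - 10.1000 * 1.00000000 * 0.38674304 = 0.4673


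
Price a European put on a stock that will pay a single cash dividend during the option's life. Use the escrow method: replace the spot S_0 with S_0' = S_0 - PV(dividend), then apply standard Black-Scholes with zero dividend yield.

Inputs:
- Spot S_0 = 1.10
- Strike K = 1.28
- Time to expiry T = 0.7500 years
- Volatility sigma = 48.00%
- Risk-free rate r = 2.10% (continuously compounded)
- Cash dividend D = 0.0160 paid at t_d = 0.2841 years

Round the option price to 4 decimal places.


PV(D) = D * exp(-r * t_d) = 0.0160 * 0.99405166 = 0.01590483
S_0' = S_0 - PV(D) = 1.1000 - 0.01590483 = 1.08409517
d1 = (ln(S_0'/K) + (r + sigma^2/2)*T) / (sigma*sqrt(T)) = -0.15387438
d2 = d1 - sigma*sqrt(T) = -0.56956658
exp(-rT) = 0.98437338
N(-d1) = 0.56114561; N(-d2) = 0.71551415
P = K * exp(-rT) * N(-d2) - S_0' * N(-d1) = 1.2800 * 0.98437338 * 0.71551415 - 1.08409517 * 0.56114561 = 0.2932

Answer: Price = 0.2932


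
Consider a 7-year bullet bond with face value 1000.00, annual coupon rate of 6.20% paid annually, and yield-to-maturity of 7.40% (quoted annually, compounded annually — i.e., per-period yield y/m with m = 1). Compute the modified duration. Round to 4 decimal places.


Coupon per period c = face * coupon_rate / m = 62.000000
Periods per year m = 1; per-period yield y/m = 0.074000
Number of cashflows N = 7
Cashflows (t years, CF_t, discount factor 1/(1+y/m)^(m*t), PV):
  t = 1.0000: CF_t = 62.000000, DF = 0.931099, PV = 57.728119
  t = 2.0000: CF_t = 62.000000, DF = 0.866945, PV = 53.750577
  t = 3.0000: CF_t = 62.000000, DF = 0.807211, PV = 50.047092
  t = 4.0000: CF_t = 62.000000, DF = 0.751593, PV = 46.598782
  t = 5.0000: CF_t = 62.000000, DF = 0.699808, PV = 43.388065
  t = 6.0000: CF_t = 62.000000, DF = 0.651590, PV = 40.398571
  t = 7.0000: CF_t = 1062.000000, DF = 0.606694, PV = 644.309518
Price P = sum_t PV_t = 936.220724
First compute Macaulay numerator sum_t t * PV_t:
  t * PV_t at t = 1.0000: 57.728119
  t * PV_t at t = 2.0000: 107.501153
  t * PV_t at t = 3.0000: 150.141275
  t * PV_t at t = 4.0000: 186.395127
  t * PV_t at t = 5.0000: 216.940325
  t * PV_t at t = 6.0000: 242.391425
  t * PV_t at t = 7.0000: 4510.166628
Macaulay duration D = 5471.264054 / 936.220724 = 5.843989
Modified duration = D / (1 + y/m) = 5.843989 / (1 + 0.074000) = 5.441331

Answer: Modified duration = 5.4413


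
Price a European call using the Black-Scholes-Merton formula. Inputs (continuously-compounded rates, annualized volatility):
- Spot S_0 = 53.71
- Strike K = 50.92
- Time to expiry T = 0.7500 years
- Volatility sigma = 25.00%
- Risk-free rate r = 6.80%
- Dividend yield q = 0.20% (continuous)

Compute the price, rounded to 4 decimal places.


Answer: Price = 7.5024

Derivation:
d1 = (ln(S/K) + (r - q + 0.5*sigma^2) * T) / (sigma * sqrt(T)) = 0.58326663
d2 = d1 - sigma * sqrt(T) = 0.36676028
exp(-rT) = 0.95027867; exp(-qT) = 0.99850112
C = S_0 * exp(-qT) * N(d1) - K * exp(-rT) * N(d2)
N(d1) = 0.72014309; N(d2) = 0.64310108
C = 53.7100 * 0.99850112 * 0.72014309 - 50.9200 * 0.95027867 * 0.64310108 = 7.5024


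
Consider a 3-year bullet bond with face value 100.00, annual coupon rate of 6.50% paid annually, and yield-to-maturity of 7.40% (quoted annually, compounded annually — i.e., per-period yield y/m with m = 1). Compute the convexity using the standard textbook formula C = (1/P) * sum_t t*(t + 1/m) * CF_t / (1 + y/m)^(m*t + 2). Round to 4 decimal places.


Answer: Convexity = 9.5659

Derivation:
Coupon per period c = face * coupon_rate / m = 6.500000
Periods per year m = 1; per-period yield y/m = 0.074000
Number of cashflows N = 3
Cashflows (t years, CF_t, discount factor 1/(1+y/m)^(m*t), PV):
  t = 1.0000: CF_t = 6.500000, DF = 0.931099, PV = 6.052142
  t = 2.0000: CF_t = 6.500000, DF = 0.866945, PV = 5.635141
  t = 3.0000: CF_t = 106.500000, DF = 0.807211, PV = 85.967988
Price P = sum_t PV_t = 97.655271
Convexity numerator sum_t t*(t + 1/m) * CF_t / (1+y/m)^(m*t + 2):
  t = 1.0000: term = 10.493745
  t = 2.0000: term = 29.312137
  t = 3.0000: term = 894.353986
Convexity = (1/P) * sum = 934.159868 / 97.655271 = 9.565893


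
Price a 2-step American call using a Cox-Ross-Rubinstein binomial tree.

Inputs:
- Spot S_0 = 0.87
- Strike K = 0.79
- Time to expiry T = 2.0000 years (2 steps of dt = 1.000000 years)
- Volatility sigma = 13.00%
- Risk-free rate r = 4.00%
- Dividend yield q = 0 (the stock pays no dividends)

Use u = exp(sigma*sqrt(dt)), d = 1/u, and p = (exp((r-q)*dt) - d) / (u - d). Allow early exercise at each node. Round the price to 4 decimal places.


Answer: Price = V(0,0) = 0.1563

Derivation:
dt = T/N = 1.000000
u = exp(sigma*sqrt(dt)) = 1.138828; d = 1/u = 0.878095
p = (exp((r-q)*dt) - d) / (u - d) = 0.624069
Discount per step: exp(-r*dt) = 0.960789
Stock lattice S(k, i) with i counting down-moves:
  k=0: S(0,0) = 0.8700
  k=1: S(1,0) = 0.9908; S(1,1) = 0.7639
  k=2: S(2,0) = 1.1283; S(2,1) = 0.8700; S(2,2) = 0.6708
Terminal payoffs V(N, i) = max(S_T - K, 0):
  V(2,0) = 0.338329; V(2,1) = 0.080000; V(2,2) = 0.000000
Backward induction: V(k, i) = exp(-r*dt) * [p * V(k+1, i) + (1-p) * V(k+1, i+1)]; then take max(V_cont, immediate exercise) for American.
  V(1,0) = exp(-r*dt) * [p*0.338329 + (1-p)*0.080000] = 0.231757; exercise = 0.200781; V(1,0) = max -> 0.231757
  V(1,1) = exp(-r*dt) * [p*0.080000 + (1-p)*0.000000] = 0.047968; exercise = 0.000000; V(1,1) = max -> 0.047968
  V(0,0) = exp(-r*dt) * [p*0.231757 + (1-p)*0.047968] = 0.156287; exercise = 0.080000; V(0,0) = max -> 0.156287
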